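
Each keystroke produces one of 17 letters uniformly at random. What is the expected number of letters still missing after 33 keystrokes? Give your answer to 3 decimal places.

For each letter, P(unseen after 33) = (16/17)^33 = 0.1353.
By linearity of expectation, E[unseen] = 17·(16/17)^33 = 2.2993.

2.299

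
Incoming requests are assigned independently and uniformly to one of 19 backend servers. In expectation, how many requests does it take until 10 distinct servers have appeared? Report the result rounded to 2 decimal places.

With k distinct servers already seen, the next new one arrives after an expected 19/(19-k) requests.
Sum over k = 0,...,9: E = 19/19 + 19/18 + 19/17 + ... + 19/11 + 19/10 = 13.657.

13.66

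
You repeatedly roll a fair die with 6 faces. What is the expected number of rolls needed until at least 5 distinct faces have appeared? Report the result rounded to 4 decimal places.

8.7000

With k distinct faces already seen, the next new one arrives after an expected 6/(6-k) rolls.
Sum over k = 0,...,4: E = 6/6 + 6/5 + 6/4 + 6/3 + 6/2 = 8.70000.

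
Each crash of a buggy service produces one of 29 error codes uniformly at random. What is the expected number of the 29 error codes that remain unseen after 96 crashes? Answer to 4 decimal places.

For each error code, P(unseen after 96) = (28/29)^96 = 0.03443.
By linearity of expectation, E[unseen] = 29·(28/29)^96 = 0.99853.

0.9985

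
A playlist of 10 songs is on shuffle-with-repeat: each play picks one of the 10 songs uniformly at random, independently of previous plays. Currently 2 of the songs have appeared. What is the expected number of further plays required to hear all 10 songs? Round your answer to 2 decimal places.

27.18

With k distinct songs already seen, the next new one takes an expected 10/(10-k) plays.
Sum over k = 2,...,9: E = 10/8 + 10/7 + 10/6 + ... + 10/2 + 10/1 = 27.179.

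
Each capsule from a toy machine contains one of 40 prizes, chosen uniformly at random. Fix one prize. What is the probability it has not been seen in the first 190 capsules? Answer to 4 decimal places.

On each capsule the fixed prize fails to appear with probability 39/40.
P(still missing after 190) = (39/40)^190 = 0.00814.

0.0081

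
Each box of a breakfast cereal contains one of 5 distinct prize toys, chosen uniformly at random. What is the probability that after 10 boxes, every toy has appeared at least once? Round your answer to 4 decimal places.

Let A_i be the event that toy i is missing after 10 boxes. By inclusion–exclusion on the A_i,
P(all seen) = Σ_{j=0}^{5} (-1)^j C(5,j)((5-j)/5)^10
= 1.00000 - 0.53687 + 0.06047 - 0.00105 + 0.00000 - 0.00000
= 0.52255.

0.5225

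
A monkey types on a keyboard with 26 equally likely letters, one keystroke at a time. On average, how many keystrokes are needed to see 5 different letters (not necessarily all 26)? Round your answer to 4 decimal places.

With k distinct letters already seen, the next new one arrives after an expected 26/(26-k) keystrokes.
Sum over k = 0,...,4: E = 26/26 + 26/25 + 26/24 + 26/23 + 26/22 = 5.43559.

5.4356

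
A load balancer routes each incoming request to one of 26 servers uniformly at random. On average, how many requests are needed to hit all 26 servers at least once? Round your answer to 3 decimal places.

100.215

The wait to go from k to k+1 distinct servers is geometric with mean 26/(26-k).
E[T] = 26/26 + 26/25 + 26/24 + ... + 26/2 + 26/1 = 26·H_{26}.
H_{26} = 3.8544, so E[T] = 100.2149.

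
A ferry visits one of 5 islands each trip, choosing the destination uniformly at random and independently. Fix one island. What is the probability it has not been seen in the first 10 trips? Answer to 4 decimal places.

Each trip misses the fixed island with probability (5-1)/5 = 4/5, independently.
P(still missing after 10) = (4/5)^10 = 0.10737.

0.1074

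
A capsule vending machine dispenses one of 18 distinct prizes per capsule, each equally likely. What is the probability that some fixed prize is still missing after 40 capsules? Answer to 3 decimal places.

Each capsule misses the fixed prize with probability (18-1)/18 = 17/18, independently.
P(still missing after 40) = (17/18)^40 = 0.1016.

0.102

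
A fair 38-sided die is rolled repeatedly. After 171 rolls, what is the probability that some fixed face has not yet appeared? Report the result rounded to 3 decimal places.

On each roll the fixed face fails to appear with probability 37/38.
P(still missing after 171) = (37/38)^171 = 0.0105.

0.010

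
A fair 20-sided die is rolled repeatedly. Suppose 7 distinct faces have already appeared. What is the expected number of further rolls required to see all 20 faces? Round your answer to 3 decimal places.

From k distinct to k+1 distinct takes on average 20/(20-k) rolls.
Sum over k = 7,...,19: E = 20/13 + 20/12 + 20/11 + ... + 20/2 + 20/1 = 63.6027.

63.603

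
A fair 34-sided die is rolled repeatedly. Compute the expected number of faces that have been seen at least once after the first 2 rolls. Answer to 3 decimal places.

1.971

For each face, P(seen in 2 rolls) = 1 - (33/34)^2 = 0.0580.
By linearity of expectation, E[distinct seen] = 34·(1 - (33/34)^2) = 1.9706.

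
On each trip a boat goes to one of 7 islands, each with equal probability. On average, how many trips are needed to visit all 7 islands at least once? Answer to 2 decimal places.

After k distinct islands have appeared, the next trip gives a new one with probability (7-k)/7, so the expected wait for the (k+1)-th is 7/(7-k).
E[T] = 7/7 + 7/6 + 7/5 + ... + 7/2 + 7/1 = 7·H_{7}.
H_{7} = 2.593, so E[T] = 18.150.

18.15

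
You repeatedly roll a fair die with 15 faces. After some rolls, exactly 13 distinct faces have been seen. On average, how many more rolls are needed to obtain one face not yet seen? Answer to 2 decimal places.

The number of rolls until the next new face is geometric with success probability 2/15, so its mean is 15/2.
E = 15/2 = 7.500.

7.50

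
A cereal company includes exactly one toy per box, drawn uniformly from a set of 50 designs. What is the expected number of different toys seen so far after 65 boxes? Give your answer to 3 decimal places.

36.552

For each toy, P(seen in 65 boxes) = 1 - (49/50)^65 = 0.7310.
By linearity of expectation, E[distinct seen] = 50·(1 - (49/50)^65) = 36.5518.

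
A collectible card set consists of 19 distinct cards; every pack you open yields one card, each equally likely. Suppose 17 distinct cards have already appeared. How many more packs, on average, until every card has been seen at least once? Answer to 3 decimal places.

28.500

The wait to go from k to k+1 distinct cards is geometric with mean 19/(19-k).
Sum over k = 17,...,18: E = 19/2 + 19/1 = 28.5000.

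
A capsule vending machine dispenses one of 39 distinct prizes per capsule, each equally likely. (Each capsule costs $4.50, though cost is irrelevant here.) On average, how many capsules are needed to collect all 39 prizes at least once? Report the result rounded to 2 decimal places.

165.89

The wait to go from k to k+1 distinct prizes is geometric with mean 39/(39-k).
E[T] = 39/39 + 39/38 + 39/37 + ... + 39/2 + 39/1 = 39·H_{39}.
H_{39} = 4.254, so E[T] = 165.888.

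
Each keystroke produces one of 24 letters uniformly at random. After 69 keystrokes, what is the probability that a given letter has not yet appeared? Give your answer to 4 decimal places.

On each keystroke the fixed letter fails to appear with probability 23/24.
P(still missing after 69) = (23/24)^69 = 0.05305.

0.0530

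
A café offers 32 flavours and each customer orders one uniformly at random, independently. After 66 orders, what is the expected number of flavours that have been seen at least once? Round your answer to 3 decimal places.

28.063

For each flavour, P(seen in 66 orders) = 1 - (31/32)^66 = 0.8770.
By linearity of expectation, E[distinct seen] = 32·(1 - (31/32)^66) = 28.0634.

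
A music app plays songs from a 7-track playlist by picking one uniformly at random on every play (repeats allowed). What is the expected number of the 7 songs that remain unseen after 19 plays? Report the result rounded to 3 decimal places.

0.374

For each song, P(unseen after 19) = (6/7)^19 = 0.0535.
By linearity of expectation, E[unseen] = 7·(6/7)^19 = 0.3742.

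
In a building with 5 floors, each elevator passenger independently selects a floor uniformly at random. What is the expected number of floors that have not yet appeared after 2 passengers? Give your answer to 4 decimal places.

For each floor, P(unseen after 2) = (4/5)^2 = 0.64000.
By linearity of expectation, E[unseen] = 5·(4/5)^2 = 3.20000.

3.2000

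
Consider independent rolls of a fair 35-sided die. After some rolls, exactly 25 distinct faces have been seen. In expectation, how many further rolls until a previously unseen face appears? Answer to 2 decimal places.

3.50

The number of rolls until the next new face is geometric with success probability 10/35, so its mean is 35/10.
E = 35/10 = 3.500.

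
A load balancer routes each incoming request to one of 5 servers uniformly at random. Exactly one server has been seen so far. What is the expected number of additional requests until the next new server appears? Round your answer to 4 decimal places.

1.2500

Each request yields a new server with probability (5-1)/5 = 4/5, so the wait is geometric with mean 5/4.
E = 5/4 = 1.25000.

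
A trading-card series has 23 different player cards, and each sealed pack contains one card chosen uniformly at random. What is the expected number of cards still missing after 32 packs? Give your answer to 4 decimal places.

For each card, P(unseen after 32) = (22/23)^32 = 0.24112.
By linearity of expectation, E[unseen] = 23·(22/23)^32 = 5.54578.

5.5458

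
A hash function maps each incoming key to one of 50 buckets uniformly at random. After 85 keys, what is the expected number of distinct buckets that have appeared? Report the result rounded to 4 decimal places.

For each bucket, P(seen in 85 keys) = 1 - (49/50)^85 = 0.82044.
By linearity of expectation, E[distinct seen] = 50·(1 - (49/50)^85) = 41.02186.

41.0219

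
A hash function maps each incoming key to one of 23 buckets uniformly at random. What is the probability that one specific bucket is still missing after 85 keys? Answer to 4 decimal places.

0.0229

Each key misses the fixed bucket with probability (23-1)/23 = 22/23, independently.
P(still missing after 85) = (22/23)^85 = 0.02286.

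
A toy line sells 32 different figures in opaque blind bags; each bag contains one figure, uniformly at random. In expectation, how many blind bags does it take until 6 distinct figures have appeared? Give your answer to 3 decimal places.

6.530

Going from k to k+1 distinct takes a geometric number of blind bags with mean 32/(32-k).
Sum over k = 0,...,5: E = 32/32 + 32/31 + 32/30 + 32/29 + 32/28 + 32/27 = 6.5304.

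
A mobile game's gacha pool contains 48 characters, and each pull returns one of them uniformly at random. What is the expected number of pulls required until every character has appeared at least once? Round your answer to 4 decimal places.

Split into phases: going from k distinct to k+1 distinct takes on average 48/(48-k) pulls.
E[T] = 48/48 + 48/47 + 48/46 + ... + 48/2 + 48/1 = 48·H_{48}.
H_{48} = 4.45880, so E[T] = 214.02226.

214.0223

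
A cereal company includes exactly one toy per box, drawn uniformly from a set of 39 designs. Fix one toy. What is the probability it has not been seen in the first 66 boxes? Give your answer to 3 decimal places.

0.180

On each box the fixed toy fails to appear with probability 38/39.
P(still missing after 66) = (38/39)^66 = 0.1801.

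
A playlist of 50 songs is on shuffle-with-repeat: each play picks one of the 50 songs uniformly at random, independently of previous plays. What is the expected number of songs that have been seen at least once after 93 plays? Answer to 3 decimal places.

42.362

For each song, P(seen in 93 plays) = 1 - (49/50)^93 = 0.8472.
By linearity of expectation, E[distinct seen] = 50·(1 - (49/50)^93) = 42.3617.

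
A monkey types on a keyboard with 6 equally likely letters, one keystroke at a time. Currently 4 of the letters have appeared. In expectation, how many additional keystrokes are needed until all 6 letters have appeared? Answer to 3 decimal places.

9.000

From k distinct to k+1 distinct takes on average 6/(6-k) keystrokes.
Sum over k = 4,...,5: E = 6/2 + 6/1 = 9.0000.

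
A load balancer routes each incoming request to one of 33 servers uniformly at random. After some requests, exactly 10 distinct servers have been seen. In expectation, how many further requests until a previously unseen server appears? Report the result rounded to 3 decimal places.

The number of requests until the next new server is geometric with success probability 23/33, so its mean is 33/23.
E = 33/23 = 1.4348.

1.435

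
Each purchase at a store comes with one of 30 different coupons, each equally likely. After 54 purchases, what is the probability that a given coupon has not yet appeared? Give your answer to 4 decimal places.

On each purchase the fixed coupon fails to appear with probability 29/30.
P(still missing after 54) = (29/30)^54 = 0.16030.

0.1603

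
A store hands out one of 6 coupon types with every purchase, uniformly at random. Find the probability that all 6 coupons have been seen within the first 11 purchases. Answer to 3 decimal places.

By inclusion–exclusion over which coupons are missing,
P(all seen) = Σ_{j=0}^{6} (-1)^j C(6,j)((6-j)/6)^11
= 1.0000 - 0.8075 + 0.1734 - 0.0098 + 0.0001 - 0.0000 + 0.0000
= 0.3562.

0.356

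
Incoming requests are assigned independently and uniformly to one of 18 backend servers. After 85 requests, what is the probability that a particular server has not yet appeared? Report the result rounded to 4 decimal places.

0.0078

On each request the fixed server fails to appear with probability 17/18.
P(still missing after 85) = (17/18)^85 = 0.00776.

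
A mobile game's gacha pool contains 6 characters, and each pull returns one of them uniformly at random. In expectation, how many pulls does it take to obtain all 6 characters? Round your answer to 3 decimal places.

After k distinct characters have appeared, the next pull gives a new one with probability (6-k)/6, so the expected wait for the (k+1)-th is 6/(6-k).
E[T] = 6/6 + 6/5 + 6/4 + 6/3 + 6/2 + 6/1 = 6·H_{6}.
H_{6} = 2.4500, so E[T] = 14.7000.

14.700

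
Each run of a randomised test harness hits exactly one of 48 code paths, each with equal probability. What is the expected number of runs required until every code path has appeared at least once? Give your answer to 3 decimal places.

214.022

Split into phases: going from k distinct to k+1 distinct takes on average 48/(48-k) runs.
E[T] = 48/48 + 48/47 + 48/46 + ... + 48/2 + 48/1 = 48·H_{48}.
H_{48} = 4.4588, so E[T] = 214.0223.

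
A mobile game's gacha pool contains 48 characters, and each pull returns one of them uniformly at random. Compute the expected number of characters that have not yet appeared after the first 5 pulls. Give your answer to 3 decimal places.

For each character, P(unseen after 5) = (47/48)^5 = 0.9001.
By linearity of expectation, E[unseen] = 48·(47/48)^5 = 43.2040.

43.204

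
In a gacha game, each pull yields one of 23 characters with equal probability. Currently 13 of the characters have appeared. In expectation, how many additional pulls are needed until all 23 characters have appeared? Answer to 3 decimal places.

67.366

The wait to go from k to k+1 distinct characters is geometric with mean 23/(23-k).
Sum over k = 13,...,22: E = 23/10 + 23/9 + 23/8 + ... + 23/2 + 23/1 = 67.3663.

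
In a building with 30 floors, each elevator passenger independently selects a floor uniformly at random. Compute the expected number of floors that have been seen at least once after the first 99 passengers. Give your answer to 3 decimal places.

28.954

For each floor, P(seen in 99 passengers) = 1 - (29/30)^99 = 0.9651.
By linearity of expectation, E[distinct seen] = 30·(1 - (29/30)^99) = 28.9540.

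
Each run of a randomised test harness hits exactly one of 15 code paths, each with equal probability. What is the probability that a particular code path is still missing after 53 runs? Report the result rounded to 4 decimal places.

0.0258

Each run misses the fixed code path with probability (15-1)/15 = 14/15, independently.
P(still missing after 53) = (14/15)^53 = 0.02582.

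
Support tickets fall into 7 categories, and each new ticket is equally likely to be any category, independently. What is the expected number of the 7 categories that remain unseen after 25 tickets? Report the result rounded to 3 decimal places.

0.148

For each category, P(unseen after 25) = (6/7)^25 = 0.0212.
By linearity of expectation, E[unseen] = 7·(6/7)^25 = 0.1484.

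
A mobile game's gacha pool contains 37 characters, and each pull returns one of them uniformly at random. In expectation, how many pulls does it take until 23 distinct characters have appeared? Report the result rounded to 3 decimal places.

35.151

Going from k to k+1 distinct takes a geometric number of pulls with mean 37/(37-k).
Sum over k = 0,...,22: E = 37/37 + 37/36 + 37/35 + ... + 37/16 + 37/15 = 35.1509.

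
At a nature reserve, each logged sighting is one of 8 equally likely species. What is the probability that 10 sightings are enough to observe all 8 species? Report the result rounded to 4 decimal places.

0.0282

Let A_i be the event that species i is missing after 10 sightings. By inclusion–exclusion on the A_i,
P(all seen) = Σ_{j=0}^{8} (-1)^j C(8,j)((8-j)/8)^10
= 1.00000 - 2.10460 + 1.57678 - 0.50932 + 0.06836 - 0.00308 + 0.00003 - 0.00000 + 0.00000
= 0.02816.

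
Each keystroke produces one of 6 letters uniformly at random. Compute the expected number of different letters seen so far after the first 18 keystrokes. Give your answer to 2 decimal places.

5.77

For each letter, P(seen in 18 keystrokes) = 1 - (5/6)^18 = 0.962.
By linearity of expectation, E[distinct seen] = 6·(1 - (5/6)^18) = 5.775.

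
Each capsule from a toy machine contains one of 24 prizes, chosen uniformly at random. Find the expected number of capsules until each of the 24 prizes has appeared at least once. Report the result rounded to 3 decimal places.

After k distinct prizes have appeared, the next capsule gives a new one with probability (24-k)/24, so the expected wait for the (k+1)-th is 24/(24-k).
E[T] = 24/24 + 24/23 + 24/22 + ... + 24/2 + 24/1 = 24·H_{24}.
H_{24} = 3.7760, so E[T] = 90.6230.

90.623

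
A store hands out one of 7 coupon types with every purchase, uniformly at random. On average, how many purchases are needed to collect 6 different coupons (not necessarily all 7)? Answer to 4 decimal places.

Going from k to k+1 distinct takes a geometric number of purchases with mean 7/(7-k).
Sum over k = 0,...,5: E = 7/7 + 7/6 + 7/5 + 7/4 + 7/3 + 7/2 = 11.15000.

11.1500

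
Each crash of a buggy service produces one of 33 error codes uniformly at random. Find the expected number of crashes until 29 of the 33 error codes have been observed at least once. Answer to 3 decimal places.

66.180

Going from k to k+1 distinct takes a geometric number of crashes with mean 33/(33-k).
Sum over k = 0,...,28: E = 33/33 + 33/32 + 33/31 + ... + 33/6 + 33/5 = 66.1803.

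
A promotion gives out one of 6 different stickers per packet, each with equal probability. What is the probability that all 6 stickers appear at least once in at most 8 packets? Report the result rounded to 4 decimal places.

0.1140

Let A_i be the event that sticker i is missing after 8 packets. By inclusion–exclusion on the A_i,
P(all seen) = Σ_{j=0}^{6} (-1)^j C(6,j)((6-j)/6)^8
= 1.00000 - 1.39541 + 0.58528 - 0.07813 + 0.00229 - 0.00000 + 0.00000
= 0.11403.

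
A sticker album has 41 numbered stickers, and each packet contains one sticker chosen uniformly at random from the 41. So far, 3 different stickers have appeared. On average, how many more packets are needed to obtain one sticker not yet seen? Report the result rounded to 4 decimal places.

The number of packets until the next new sticker is geometric with success probability 38/41, so its mean is 41/38.
E = 41/38 = 1.07895.

1.0789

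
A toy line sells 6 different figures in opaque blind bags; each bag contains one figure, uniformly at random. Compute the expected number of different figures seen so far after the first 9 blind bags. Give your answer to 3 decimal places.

For each figure, P(seen in 9 blind bags) = 1 - (5/6)^9 = 0.8062.
By linearity of expectation, E[distinct seen] = 6·(1 - (5/6)^9) = 4.8372.

4.837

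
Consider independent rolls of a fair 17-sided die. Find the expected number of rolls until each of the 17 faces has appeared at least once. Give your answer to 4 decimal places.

After k distinct faces have appeared, the next roll gives a new one with probability (17-k)/17, so the expected wait for the (k+1)-th is 17/(17-k).
E[T] = 17/17 + 17/16 + 17/15 + ... + 17/2 + 17/1 = 17·H_{17}.
H_{17} = 3.43955, so E[T] = 58.47239.

58.4724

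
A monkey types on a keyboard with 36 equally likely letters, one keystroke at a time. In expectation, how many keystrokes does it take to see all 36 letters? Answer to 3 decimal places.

After k distinct letters have appeared, the next keystroke gives a new one with probability (36-k)/36, so the expected wait for the (k+1)-th is 36/(36-k).
E[T] = 36/36 + 36/35 + 36/34 + ... + 36/2 + 36/1 = 36·H_{36}.
H_{36} = 4.1746, so E[T] = 150.2841.

150.284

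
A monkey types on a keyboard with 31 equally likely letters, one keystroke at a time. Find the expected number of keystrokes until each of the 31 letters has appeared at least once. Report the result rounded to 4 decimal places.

124.8446

After k distinct letters have appeared, the next keystroke gives a new one with probability (31-k)/31, so the expected wait for the (k+1)-th is 31/(31-k).
E[T] = 31/31 + 31/30 + 31/29 + ... + 31/2 + 31/1 = 31·H_{31}.
H_{31} = 4.02725, so E[T] = 124.84460.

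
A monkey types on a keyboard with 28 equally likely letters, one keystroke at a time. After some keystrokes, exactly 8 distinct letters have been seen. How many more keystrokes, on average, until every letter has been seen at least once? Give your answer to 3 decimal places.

From k distinct to k+1 distinct takes on average 28/(28-k) keystrokes.
Sum over k = 8,...,27: E = 28/20 + 28/19 + 28/18 + ... + 28/2 + 28/1 = 100.7367.

100.737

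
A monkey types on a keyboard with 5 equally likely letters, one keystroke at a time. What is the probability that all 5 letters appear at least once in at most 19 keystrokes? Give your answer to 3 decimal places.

0.929

Let A_i be the event that letter i is missing after 19 keystrokes. By inclusion–exclusion on the A_i,
P(all seen) = Σ_{j=0}^{5} (-1)^j C(5,j)((5-j)/5)^19
= 1.0000 - 0.0721 + 0.0006 - 0.0000 + 0.0000 - 0.0000
= 0.9286.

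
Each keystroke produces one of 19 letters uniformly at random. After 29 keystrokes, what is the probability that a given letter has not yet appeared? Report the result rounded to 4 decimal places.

0.2085

Each keystroke misses the fixed letter with probability (19-1)/19 = 18/19, independently.
P(still missing after 29) = (18/19)^29 = 0.20847.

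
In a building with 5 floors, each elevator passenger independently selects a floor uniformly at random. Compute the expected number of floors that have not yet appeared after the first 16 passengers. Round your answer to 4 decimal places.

0.1407

For each floor, P(unseen after 16) = (4/5)^16 = 0.02815.
By linearity of expectation, E[unseen] = 5·(4/5)^16 = 0.14074.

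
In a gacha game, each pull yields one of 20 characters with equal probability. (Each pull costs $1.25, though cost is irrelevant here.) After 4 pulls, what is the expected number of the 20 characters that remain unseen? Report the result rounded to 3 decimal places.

For each character, P(unseen after 4) = (19/20)^4 = 0.8145.
By linearity of expectation, E[unseen] = 20·(19/20)^4 = 16.2901.

16.290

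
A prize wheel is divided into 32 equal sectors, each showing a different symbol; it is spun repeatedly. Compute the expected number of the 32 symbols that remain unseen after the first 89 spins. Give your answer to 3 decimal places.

1.897

For each symbol, P(unseen after 89) = (31/32)^89 = 0.0593.
By linearity of expectation, E[unseen] = 32·(31/32)^89 = 1.8967.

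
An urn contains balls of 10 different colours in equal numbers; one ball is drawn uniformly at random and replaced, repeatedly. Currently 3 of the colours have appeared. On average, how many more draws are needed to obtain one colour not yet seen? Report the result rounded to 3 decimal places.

1.429

The number of draws until the next new colour is geometric with success probability 7/10, so its mean is 10/7.
E = 10/7 = 1.4286.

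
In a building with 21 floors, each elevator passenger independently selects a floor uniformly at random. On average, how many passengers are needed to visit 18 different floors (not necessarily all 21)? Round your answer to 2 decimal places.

38.05

With k distinct floors already seen, the next new one arrives after an expected 21/(21-k) passengers.
Sum over k = 0,...,17: E = 21/21 + 21/20 + 21/19 + ... + 21/5 + 21/4 = 38.053.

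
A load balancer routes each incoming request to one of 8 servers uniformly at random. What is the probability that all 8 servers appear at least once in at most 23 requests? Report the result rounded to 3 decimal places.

0.665

Let A_i be the event that server i is missing after 23 requests. By inclusion–exclusion on the A_i,
P(all seen) = Σ_{j=0}^{8} (-1)^j C(8,j)((8-j)/8)^23
= 1.0000 - 0.3709 + 0.0375 - 0.0011 + 0.0000 - 0.0000 + 0.0000 - 0.0000 + 0.0000
= 0.6654.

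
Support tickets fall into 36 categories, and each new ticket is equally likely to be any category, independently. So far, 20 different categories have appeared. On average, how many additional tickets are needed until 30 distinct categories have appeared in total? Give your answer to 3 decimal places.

With k distinct categories already seen, the next new one takes an expected 36/(36-k) tickets.
Sum over k = 20,...,29: E = 36/16 + 36/15 + 36/14 + ... + 36/8 + 36/7 = 33.5062.

33.506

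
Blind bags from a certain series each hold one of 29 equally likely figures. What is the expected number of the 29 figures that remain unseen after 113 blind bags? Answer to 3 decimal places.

0.550

For each figure, P(unseen after 113) = (28/29)^113 = 0.0190.
By linearity of expectation, E[unseen] = 29·(28/29)^113 = 0.5499.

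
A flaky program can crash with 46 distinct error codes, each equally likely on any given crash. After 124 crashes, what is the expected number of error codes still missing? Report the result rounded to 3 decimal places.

3.014

For each error code, P(unseen after 124) = (45/46)^124 = 0.0655.
By linearity of expectation, E[unseen] = 46·(45/46)^124 = 3.0140.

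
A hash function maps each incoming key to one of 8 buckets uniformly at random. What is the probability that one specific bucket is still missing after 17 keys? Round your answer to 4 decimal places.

0.1033

On each key the fixed bucket fails to appear with probability 7/8.
P(still missing after 17) = (7/8)^17 = 0.10331.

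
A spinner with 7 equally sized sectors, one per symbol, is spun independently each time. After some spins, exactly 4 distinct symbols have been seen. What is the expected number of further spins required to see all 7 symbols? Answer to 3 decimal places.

From k distinct to k+1 distinct takes on average 7/(7-k) spins.
Sum over k = 4,...,6: E = 7/3 + 7/2 + 7/1 = 12.8333.

12.833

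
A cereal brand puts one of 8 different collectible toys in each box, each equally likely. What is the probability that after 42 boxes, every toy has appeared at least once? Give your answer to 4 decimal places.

0.9708

By inclusion–exclusion over which toys are missing,
P(all seen) = Σ_{j=0}^{8} (-1)^j C(8,j)((8-j)/8)^42
= 1.00000 - 0.02934 + 0.00016 - 0.00000 + 0.00000 - 0.00000 + 0.00000 - 0.00000 + 0.00000
= 0.97082.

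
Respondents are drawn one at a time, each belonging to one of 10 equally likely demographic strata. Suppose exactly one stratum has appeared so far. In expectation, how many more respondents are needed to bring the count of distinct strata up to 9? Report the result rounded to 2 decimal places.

18.29

With k distinct strata already seen, the next new one takes an expected 10/(10-k) respondents.
Sum over k = 1,...,8: E = 10/9 + 10/8 + 10/7 + ... + 10/3 + 10/2 = 18.290.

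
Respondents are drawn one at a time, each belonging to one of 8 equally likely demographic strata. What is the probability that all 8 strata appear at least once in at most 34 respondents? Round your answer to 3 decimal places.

0.916

Let A_i be the event that stratum i is missing after 34 respondents. By inclusion–exclusion on the A_i,
P(all seen) = Σ_{j=0}^{8} (-1)^j C(8,j)((8-j)/8)^34
= 1.0000 - 0.0854 + 0.0016 - 0.0000 + 0.0000 - 0.0000 + 0.0000 - 0.0000 + 0.0000
= 0.9162.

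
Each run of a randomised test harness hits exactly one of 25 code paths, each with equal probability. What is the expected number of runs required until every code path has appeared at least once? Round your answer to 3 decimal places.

Split into phases: going from k distinct to k+1 distinct takes on average 25/(25-k) runs.
E[T] = 25/25 + 25/24 + 25/23 + ... + 25/2 + 25/1 = 25·H_{25}.
H_{25} = 3.8160, so E[T] = 95.3990.

95.399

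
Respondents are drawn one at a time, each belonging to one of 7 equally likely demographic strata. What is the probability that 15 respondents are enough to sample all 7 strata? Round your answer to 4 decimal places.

Let A_i be the event that stratum i is missing after 15 respondents. By inclusion–exclusion on the A_i,
P(all seen) = Σ_{j=0}^{7} (-1)^j C(7,j)((7-j)/7)^15
= 1.00000 - 0.69326 + 0.13499 - 0.00792 + 0.00011 - 0.00000 + 0.00000 - 0.00000
= 0.43392.

0.4339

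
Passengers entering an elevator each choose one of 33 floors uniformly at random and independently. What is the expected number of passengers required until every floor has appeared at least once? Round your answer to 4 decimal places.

The wait to go from k to k+1 distinct floors is geometric with mean 33/(33-k).
E[T] = 33/33 + 33/32 + 33/31 + ... + 33/2 + 33/1 = 33·H_{33}.
H_{33} = 4.08880, so E[T] = 134.93034.

134.9303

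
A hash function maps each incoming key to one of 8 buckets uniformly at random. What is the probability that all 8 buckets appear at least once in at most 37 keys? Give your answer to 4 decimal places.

0.9435

By inclusion–exclusion over which buckets are missing,
P(all seen) = Σ_{j=0}^{8} (-1)^j C(8,j)((8-j)/8)^37
= 1.00000 - 0.05720 + 0.00067 - 0.00000 + 0.00000 - 0.00000 + 0.00000 - 0.00000 + 0.00000
= 0.94347.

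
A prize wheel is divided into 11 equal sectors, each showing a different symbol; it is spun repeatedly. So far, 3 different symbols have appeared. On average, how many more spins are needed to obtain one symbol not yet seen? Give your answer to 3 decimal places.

Each spin yields a new symbol with probability (11-3)/11 = 8/11, so the wait is geometric with mean 11/8.
E = 11/8 = 1.3750.

1.375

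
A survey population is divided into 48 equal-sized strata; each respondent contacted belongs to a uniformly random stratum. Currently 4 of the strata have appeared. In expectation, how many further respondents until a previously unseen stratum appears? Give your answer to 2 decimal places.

1.09

The number of respondents until the next new stratum is geometric with success probability 44/48, so its mean is 48/44.
E = 48/44 = 1.091.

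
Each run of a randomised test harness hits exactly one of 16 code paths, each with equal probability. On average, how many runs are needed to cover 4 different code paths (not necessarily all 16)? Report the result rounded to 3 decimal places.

Going from k to k+1 distinct takes a geometric number of runs with mean 16/(16-k).
Sum over k = 0,...,3: E = 16/16 + 16/15 + 16/14 + 16/13 = 4.4403.

4.440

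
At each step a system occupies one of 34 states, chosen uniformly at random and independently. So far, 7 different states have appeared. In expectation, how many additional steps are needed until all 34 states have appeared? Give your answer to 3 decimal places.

132.310

The wait to go from k to k+1 distinct states is geometric with mean 34/(34-k).
Sum over k = 7,...,33: E = 34/27 + 34/26 + 34/25 + ... + 34/2 + 34/1 = 132.3095.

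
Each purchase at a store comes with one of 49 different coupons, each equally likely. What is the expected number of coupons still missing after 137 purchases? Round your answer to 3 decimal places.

2.907

For each coupon, P(unseen after 137) = (48/49)^137 = 0.0593.
By linearity of expectation, E[unseen] = 49·(48/49)^137 = 2.9066.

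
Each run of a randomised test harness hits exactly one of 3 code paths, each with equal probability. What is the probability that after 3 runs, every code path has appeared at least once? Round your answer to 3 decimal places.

Let A_i be the event that code path i is missing after 3 runs. By inclusion–exclusion on the A_i,
P(all seen) = Σ_{j=0}^{3} (-1)^j C(3,j)((3-j)/3)^3
= 1.0000 - 0.8889 + 0.1111 - 0.0000
= 0.2222.

0.222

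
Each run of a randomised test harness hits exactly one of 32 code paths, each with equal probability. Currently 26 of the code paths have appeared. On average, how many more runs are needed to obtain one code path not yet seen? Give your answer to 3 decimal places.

The number of runs until the next new code path is geometric with success probability 6/32, so its mean is 32/6.
E = 32/6 = 5.3333.

5.333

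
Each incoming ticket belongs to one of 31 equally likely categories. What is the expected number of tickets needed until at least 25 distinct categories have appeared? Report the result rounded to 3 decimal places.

48.895

Going from k to k+1 distinct takes a geometric number of tickets with mean 31/(31-k).
Sum over k = 0,...,24: E = 31/31 + 31/30 + 31/29 + ... + 31/8 + 31/7 = 48.8946.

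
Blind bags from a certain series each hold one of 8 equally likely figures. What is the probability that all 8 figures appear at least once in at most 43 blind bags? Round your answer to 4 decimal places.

0.9744

Let A_i be the event that figure i is missing after 43 blind bags. By inclusion–exclusion on the A_i,
P(all seen) = Σ_{j=0}^{8} (-1)^j C(8,j)((8-j)/8)^43
= 1.00000 - 0.02567 + 0.00012 - 0.00000 + 0.00000 - 0.00000 + 0.00000 - 0.00000 + 0.00000
= 0.97445.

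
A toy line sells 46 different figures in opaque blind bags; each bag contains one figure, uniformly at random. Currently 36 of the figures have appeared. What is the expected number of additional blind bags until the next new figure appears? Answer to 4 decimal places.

The number of blind bags until the next new figure is geometric with success probability 10/46, so its mean is 46/10.
E = 46/10 = 4.60000.

4.6000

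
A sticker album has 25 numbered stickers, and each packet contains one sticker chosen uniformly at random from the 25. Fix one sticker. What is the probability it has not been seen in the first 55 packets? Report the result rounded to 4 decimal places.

Each packet misses the fixed sticker with probability (25-1)/25 = 24/25, independently.
P(still missing after 55) = (24/25)^55 = 0.10591.

0.1059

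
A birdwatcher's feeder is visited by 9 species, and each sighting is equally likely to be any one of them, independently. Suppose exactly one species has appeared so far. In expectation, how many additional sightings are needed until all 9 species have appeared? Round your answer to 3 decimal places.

From k distinct to k+1 distinct takes on average 9/(9-k) sightings.
Sum over k = 1,...,8: E = 9/8 + 9/7 + 9/6 + ... + 9/2 + 9/1 = 24.4607.

24.461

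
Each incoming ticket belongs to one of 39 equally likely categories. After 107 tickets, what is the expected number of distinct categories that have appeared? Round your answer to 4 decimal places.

36.5790

For each category, P(seen in 107 tickets) = 1 - (38/39)^107 = 0.93792.
By linearity of expectation, E[distinct seen] = 39·(1 - (38/39)^107) = 36.57899.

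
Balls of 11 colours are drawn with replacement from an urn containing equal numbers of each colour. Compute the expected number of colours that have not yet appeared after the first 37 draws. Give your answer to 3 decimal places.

For each colour, P(unseen after 37) = (10/11)^37 = 0.0294.
By linearity of expectation, E[unseen] = 11·(10/11)^37 = 0.3235.

0.323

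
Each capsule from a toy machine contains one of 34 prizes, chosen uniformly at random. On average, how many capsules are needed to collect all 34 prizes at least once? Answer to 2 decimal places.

The wait to go from k to k+1 distinct prizes is geometric with mean 34/(34-k).
E[T] = 34/34 + 34/33 + 34/32 + ... + 34/2 + 34/1 = 34·H_{34}.
H_{34} = 4.118, so E[T] = 140.019.

140.02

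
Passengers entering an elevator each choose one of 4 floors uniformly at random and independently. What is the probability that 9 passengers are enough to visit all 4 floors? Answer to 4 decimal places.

By inclusion–exclusion over which floors are missing,
P(all seen) = Σ_{j=0}^{4} (-1)^j C(4,j)((4-j)/4)^9
= 1.00000 - 0.30034 + 0.01172 - 0.00002 + 0.00000
= 0.71136.

0.7114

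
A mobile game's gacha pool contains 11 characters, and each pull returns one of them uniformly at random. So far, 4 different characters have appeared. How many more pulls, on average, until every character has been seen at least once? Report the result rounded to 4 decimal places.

28.5214

From k distinct to k+1 distinct takes on average 11/(11-k) pulls.
Sum over k = 4,...,10: E = 11/7 + 11/6 + 11/5 + ... + 11/2 + 11/1 = 28.52143.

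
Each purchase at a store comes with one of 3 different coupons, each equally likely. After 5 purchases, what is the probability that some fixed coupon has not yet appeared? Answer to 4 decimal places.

0.1317

On each purchase the fixed coupon fails to appear with probability 2/3.
P(still missing after 5) = (2/3)^5 = 0.13169.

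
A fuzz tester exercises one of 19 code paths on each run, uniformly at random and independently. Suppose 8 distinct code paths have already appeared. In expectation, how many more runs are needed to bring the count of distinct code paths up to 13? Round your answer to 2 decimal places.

From k distinct to k+1 distinct takes on average 19/(19-k) runs.
Sum over k = 8,...,12: E = 19/11 + 19/10 + 19/9 + 19/8 + 19/7 = 10.828.

10.83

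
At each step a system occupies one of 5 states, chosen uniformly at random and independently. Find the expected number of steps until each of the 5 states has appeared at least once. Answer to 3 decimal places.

11.417

Split into phases: going from k distinct to k+1 distinct takes on average 5/(5-k) steps.
E[T] = 5/5 + 5/4 + 5/3 + 5/2 + 5/1 = 5·H_{5}.
H_{5} = 2.2833, so E[T] = 11.4167.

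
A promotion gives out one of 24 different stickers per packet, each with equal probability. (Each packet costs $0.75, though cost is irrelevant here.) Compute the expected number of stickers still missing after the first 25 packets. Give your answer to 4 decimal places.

For each sticker, P(unseen after 25) = (23/24)^25 = 0.34508.
By linearity of expectation, E[unseen] = 24·(23/24)^25 = 8.28183.

8.2818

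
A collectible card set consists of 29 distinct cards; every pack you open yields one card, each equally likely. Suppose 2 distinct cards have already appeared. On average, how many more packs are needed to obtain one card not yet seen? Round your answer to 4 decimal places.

Each pack yields a new card with probability (29-2)/29 = 27/29, so the wait is geometric with mean 29/27.
E = 29/27 = 1.07407.

1.0741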